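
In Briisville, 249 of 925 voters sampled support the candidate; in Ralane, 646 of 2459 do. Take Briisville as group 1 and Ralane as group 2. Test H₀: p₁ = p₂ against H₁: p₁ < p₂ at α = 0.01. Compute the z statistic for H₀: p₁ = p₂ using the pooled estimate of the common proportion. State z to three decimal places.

p̂₁ = 249/925 ≈ 0.26919, p̂₂ = 646/2459 ≈ 0.26271.
Pooled p̂ = (249+646)/(925+2459) = 895/3384 = 0.26448.
SE = √(0.19453 × 0.00148775) = 0.01701.
z = (0.26919 − 0.26271)/0.01701 = 0.00648/0.01701 = 0.381.
p-value = P(Z < 0.381) ≈ 0.6484, so at α = 0.01 we fail to reject H₀.

z = 0.381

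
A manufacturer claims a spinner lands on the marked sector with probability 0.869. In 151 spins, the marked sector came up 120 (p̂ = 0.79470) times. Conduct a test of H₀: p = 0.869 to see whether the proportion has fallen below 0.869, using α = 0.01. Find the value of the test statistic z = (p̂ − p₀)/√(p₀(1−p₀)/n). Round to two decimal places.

z = -2.71

p̂ = 120/151 ≈ 0.79470.
Under H₀, SE = √(0.869·0.131/151) = √(0.000753901) = 0.02746.
z = (0.79470 − 0.869)/0.02746 = -0.07430/0.02746 = -2.71.
p-value = P(Z < -2.706) ≈ 0.0034, so at α = 0.01 we reject H₀.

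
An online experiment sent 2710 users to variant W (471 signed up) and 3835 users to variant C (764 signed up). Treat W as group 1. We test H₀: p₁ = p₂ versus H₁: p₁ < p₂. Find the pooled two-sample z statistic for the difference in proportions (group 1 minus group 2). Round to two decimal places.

z = -2.59

p̂₁ = 471/2710 ≈ 0.1738, p̂₂ = 764/3835 ≈ 0.1992.
Pooled p̂ = (471+764)/(2710+3835) = 1235/6545 = 0.1887.
SE = √(p̂(1−p̂)(1/n₁+1/n₂)) = √(0.1887·0.8113·0.00062976) = √(9.64089e-05) = 0.0098.
z = (0.1738 − 0.1992)/0.0098 = -0.0254/0.0098 = -2.59.
p-value = P(Z < -2.589) ≈ 0.0048.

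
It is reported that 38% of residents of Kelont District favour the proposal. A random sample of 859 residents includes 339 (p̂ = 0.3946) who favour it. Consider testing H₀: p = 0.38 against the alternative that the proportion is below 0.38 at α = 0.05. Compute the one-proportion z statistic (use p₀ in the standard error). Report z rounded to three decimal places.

z = 0.884

p̂ = 339/859 = 0.39464.
Standard error under H₀: √(0.38×0.62/859) = 0.01656.
z = (0.39464 − 0.38)/0.01656 = 0.01464/0.01656 = 0.884.
p-value = P(Z < 0.884) ≈ 0.8117; since p > α = 0.05, fail to reject H₀.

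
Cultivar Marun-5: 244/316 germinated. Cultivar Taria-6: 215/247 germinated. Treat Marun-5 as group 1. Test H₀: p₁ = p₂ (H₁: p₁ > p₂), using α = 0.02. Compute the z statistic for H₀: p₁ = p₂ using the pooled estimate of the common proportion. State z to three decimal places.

z = -2.982

p̂₁ = 244/316 ≈ 0.77215, p̂₂ = 215/247 ≈ 0.87045.
Pooled p̂ = (244+215)/(316+247) = 459/563 = 0.81528.
SE = √(p̂(1−p̂)(1/n₁+1/n₂)) = √(0.81528·0.18472·0.00721314) = √(0.00108631) = 0.03296.
z = (0.77215 − 0.87045)/0.03296 = -0.09830/0.03296 = -2.982.
p-value = P(Z > -2.982) ≈ 0.9986; since p > α = 0.02, fail to reject H₀.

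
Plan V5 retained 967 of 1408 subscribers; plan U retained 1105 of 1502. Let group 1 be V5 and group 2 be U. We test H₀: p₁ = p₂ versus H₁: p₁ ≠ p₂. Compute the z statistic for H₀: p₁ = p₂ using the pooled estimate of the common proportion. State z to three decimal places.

z = -2.911

p̂₁ = 967/1408 ≈ 0.68679, p̂₂ = 1105/1502 ≈ 0.73569.
Pooled p̂ = (967+1105)/(1408+1502) = 2072/2910 = 0.71203.
SE = √(0.205044 × 0.00137601) = 0.01680.
z = (0.68679 − 0.73569)/0.01680 = -0.04890/0.01680 = -2.911.
Two-sided p-value ≈ 2·Φ(−2.911) = 0.0036.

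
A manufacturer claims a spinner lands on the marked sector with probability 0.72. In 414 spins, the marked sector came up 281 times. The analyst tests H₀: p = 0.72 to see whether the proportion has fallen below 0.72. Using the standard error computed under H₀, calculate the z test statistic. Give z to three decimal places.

p̂ = 281/414 ≈ 0.67874.
Standard error under H₀: √(0.72×0.28/414) = 0.02207.
z = (0.67874 − 0.72)/0.02207 = -0.04126/0.02207 = -1.870.

z = -1.870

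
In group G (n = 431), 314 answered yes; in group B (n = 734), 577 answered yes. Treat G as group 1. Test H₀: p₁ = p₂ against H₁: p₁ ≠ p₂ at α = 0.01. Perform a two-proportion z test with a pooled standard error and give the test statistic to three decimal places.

p̂₁ = 314/431 ≈ 0.728538, p̂₂ = 577/734 ≈ 0.786104.
Pooled p̂ = (314+577)/(431+734) = 891/1165 = 0.764807.
SE = √(p̂(1−p̂)(1/n₁+1/n₂)) = √(0.764807·0.235193·0.00368258) = √(0.000662413) = 0.025737.
z = (0.728538 − 0.786104)/0.025737 = -0.057566/0.025737 = -2.237.
Two-sided p-value ≈ 2·Φ(−2.237) = 0.0253. With α = 0.01, fail to reject H₀.

z = -2.237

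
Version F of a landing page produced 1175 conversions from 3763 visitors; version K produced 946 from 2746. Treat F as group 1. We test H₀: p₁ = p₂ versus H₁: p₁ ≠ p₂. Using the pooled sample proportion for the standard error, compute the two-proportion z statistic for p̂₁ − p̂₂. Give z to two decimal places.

p̂₁ = 1175/3763 ≈ 0.31225, p̂₂ = 946/2746 ≈ 0.34450.
Pooled p̂ = (1175+946)/(3763+2746) = 2121/6509 = 0.32586.
SE = √(p̂(1−p̂)(1/n₁+1/n₂)) = √(0.32586·0.67414·0.000629911) = √(0.000138375) = 0.01176.
z = (0.31225 − 0.34450)/0.01176 = -0.03225/0.01176 = -2.74.
p-value = 2·P(Z > 2.742) ≈ 0.0061.

z = -2.74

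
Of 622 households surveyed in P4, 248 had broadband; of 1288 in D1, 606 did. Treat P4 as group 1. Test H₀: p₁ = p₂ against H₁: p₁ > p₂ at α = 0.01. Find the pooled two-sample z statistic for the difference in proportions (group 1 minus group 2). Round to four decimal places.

p̂₁ = 248/622 = 0.3987138, p̂₂ = 606/1288 = 0.4704969.
Pooled p̂ = (248+606)/(622+1288) = 854/1910 = 0.4471204.
SE = √(0.247204 × 0.00238411) = 0.0242768.
z = (0.3987138 − 0.4704969)/0.0242768 = -0.0717831/0.0242768 = -2.9569.
p-value = P(Z > -2.957) ≈ 0.9984, so at α = 0.01 we fail to reject H₀.

z = -2.9569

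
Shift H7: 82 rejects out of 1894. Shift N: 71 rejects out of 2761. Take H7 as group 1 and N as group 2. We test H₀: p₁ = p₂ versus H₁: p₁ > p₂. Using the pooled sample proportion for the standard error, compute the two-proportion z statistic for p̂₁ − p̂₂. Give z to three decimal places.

p̂₁ = 82/1894 = 0.043295, p̂₂ = 71/2761 = 0.025715.
Pooled p̂ = (82+71)/(1894+2761) = 153/4655 = 0.032868.
SE = √(p̂(1−p̂)(1/n₁+1/n₂)) = √(0.032868·0.967132·0.000890171) = √(2.82964e-05) = 0.005319.
z = (0.043295 − 0.025715)/0.005319 = 0.017580/0.005319 = 3.305.

z = 3.305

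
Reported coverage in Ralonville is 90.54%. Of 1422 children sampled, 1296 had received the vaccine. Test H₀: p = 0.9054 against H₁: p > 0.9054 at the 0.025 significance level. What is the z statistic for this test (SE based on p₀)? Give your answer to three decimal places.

p̂ = 1296/1422 = 0.91139.
SE = √(p₀(1−p₀)/n) = √(0.085651/1422) = 0.00776.
z = (0.91139 − 0.9054)/0.00776 = 0.00599/0.00776 = 0.772.
p-value = P(Z > 0.772) ≈ 0.2200. With α = 0.025, fail to reject H₀.

z = 0.772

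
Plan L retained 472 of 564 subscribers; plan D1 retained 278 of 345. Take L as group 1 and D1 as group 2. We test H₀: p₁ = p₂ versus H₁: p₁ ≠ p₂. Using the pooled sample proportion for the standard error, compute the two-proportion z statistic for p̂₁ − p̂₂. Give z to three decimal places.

z = 1.197

p̂₁ = 472/564 = 0.83688, p̂₂ = 278/345 = 0.80580.
Pooled p̂ = (472+278)/(564+345) = 750/909 = 0.82508.
SE = √(0.144321 × 0.0046716) = 0.02597.
z = (0.83688 − 0.80580)/0.02597 = 0.03108/0.02597 = 1.197.
Two-sided p-value ≈ 2·Φ(−1.197) = 0.2313.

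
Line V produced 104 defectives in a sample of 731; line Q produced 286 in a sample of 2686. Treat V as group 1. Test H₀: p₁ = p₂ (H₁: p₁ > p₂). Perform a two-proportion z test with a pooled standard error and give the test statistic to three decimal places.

z = 2.698

p̂₁ = 104/731 ≈ 0.142271, p̂₂ = 286/2686 ≈ 0.106478.
Pooled p̂ = (104+286)/(731+2686) = 390/3417 = 0.114135.
SE = √(0.101108 × 0.00174029) = 0.013265.
z = (0.142271 − 0.106478)/0.013265 = 0.035793/0.013265 = 2.698.
p-value = P(Z > 2.698) ≈ 0.0035.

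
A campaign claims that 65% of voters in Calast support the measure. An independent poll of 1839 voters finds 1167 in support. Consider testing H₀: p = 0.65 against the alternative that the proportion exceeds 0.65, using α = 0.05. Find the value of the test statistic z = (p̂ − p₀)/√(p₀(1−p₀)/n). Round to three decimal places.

p̂ = 1167/1839 = 0.634584.
SE = √(p₀(1−p₀)/n) = √(0.2275/1839) = 0.011122.
z = (0.634584 − 0.65)/0.011122 = -0.015416/0.011122 = -1.386.
p-value = P(Z > -1.386) ≈ 0.9171; since p > α = 0.05, fail to reject H₀.

z = -1.386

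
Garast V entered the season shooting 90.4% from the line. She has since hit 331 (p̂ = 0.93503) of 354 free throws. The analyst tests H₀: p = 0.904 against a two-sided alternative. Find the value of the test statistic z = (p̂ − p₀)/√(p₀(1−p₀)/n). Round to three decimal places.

z = 1.982

p̂ = 331/354 ≈ 0.935028.
Under H₀, SE = √(0.904·0.096/354) = √(0.000245153) = 0.015657.
z = (0.935028 − 0.904)/0.015657 = 0.031028/0.015657 = 1.982.
p-value = 2·P(Z > 1.982) ≈ 0.0475.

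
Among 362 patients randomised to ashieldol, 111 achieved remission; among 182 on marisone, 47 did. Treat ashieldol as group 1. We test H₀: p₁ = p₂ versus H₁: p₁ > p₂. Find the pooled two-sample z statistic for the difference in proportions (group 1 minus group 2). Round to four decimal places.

z = 1.1730

p̂₁ = 111/362 ≈ 0.306630, p̂₂ = 47/182 ≈ 0.258242.
Pooled p̂ = (111+47)/(362+182) = 158/544 = 0.290441.
SE = √(0.206085 × 0.00825694) = 0.041251.
z = (0.306630 − 0.258242)/0.041251 = 0.048388/0.041251 = 1.1730.
p-value = P(Z > 1.173) ≈ 0.1204.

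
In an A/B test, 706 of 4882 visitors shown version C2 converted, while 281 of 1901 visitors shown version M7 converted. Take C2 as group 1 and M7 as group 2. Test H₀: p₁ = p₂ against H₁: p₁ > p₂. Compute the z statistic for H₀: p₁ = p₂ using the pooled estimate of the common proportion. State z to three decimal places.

z = -0.336

p̂₁ = 706/4882 = 0.144613, p̂₂ = 281/1901 = 0.147817.
Pooled p̂ = (706+281)/(4882+1901) = 987/6783 = 0.145511.
SE = √(p̂(1−p̂)(1/n₁+1/n₂)) = √(0.145511·0.854489·0.000730873) = √(9.08749e-05) = 0.009533.
z = (0.144613 − 0.147817)/0.009533 = -0.003204/0.009533 = -0.336.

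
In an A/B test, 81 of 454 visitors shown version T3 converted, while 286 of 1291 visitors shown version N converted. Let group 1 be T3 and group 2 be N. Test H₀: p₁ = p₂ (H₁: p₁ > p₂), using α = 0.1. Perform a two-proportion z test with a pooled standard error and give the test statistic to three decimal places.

p̂₁ = 81/454 = 0.17841, p̂₂ = 286/1291 = 0.22153.
Pooled p̂ = (81+286)/(454+1291) = 367/1745 = 0.21032.
SE = √(p̂(1−p̂)(1/n₁+1/n₂)) = √(0.21032·0.78968·0.00297724) = √(0.000494468) = 0.02224.
z = (0.17841 − 0.22153)/0.02224 = -0.04312/0.02224 = -1.939.
p-value = P(Z > -1.939) ≈ 0.9738, so at α = 0.1 we fail to reject H₀.

z = -1.939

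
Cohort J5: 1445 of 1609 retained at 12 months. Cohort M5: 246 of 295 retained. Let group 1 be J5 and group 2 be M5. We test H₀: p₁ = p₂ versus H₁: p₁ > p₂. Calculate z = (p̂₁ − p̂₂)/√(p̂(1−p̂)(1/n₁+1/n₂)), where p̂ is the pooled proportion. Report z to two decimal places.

z = 3.21

p̂₁ = 1445/1609 ≈ 0.8981, p̂₂ = 246/295 ≈ 0.8339.
Pooled p̂ = (1445+246)/(1609+295) = 1691/1904 = 0.8881.
SE = √(p̂(1−p̂)(1/n₁+1/n₂)) = √(0.8881·0.1119·0.00401133) = √(0.000398546) = 0.0200.
z = (0.8981 − 0.8339)/0.0200 = 0.0642/0.0200 = 3.21.
p-value = P(Z > 3.215) ≈ 0.0007.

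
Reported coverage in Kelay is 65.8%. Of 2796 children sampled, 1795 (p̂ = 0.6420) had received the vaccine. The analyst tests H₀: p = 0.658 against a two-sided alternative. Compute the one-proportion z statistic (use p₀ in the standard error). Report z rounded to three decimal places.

z = -1.785

p̂ = 1795/2796 ≈ 0.64199.
Under H₀, SE = √(0.658·0.342/2796) = √(8.0485e-05) = 0.00897.
z = (0.64199 − 0.658)/0.00897 = -0.01601/0.00897 = -1.785.
p-value = 2·P(Z > 1.785) ≈ 0.0743.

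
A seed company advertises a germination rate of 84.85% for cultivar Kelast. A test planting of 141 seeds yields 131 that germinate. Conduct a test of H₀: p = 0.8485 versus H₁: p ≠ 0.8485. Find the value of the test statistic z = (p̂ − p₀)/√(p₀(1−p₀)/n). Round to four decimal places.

z = 2.6687

p̂ = 131/141 = 0.929078.
Standard error under H₀: √(0.8485×0.1515/141) = 0.030194.
z = (0.929078 − 0.8485)/0.030194 = 0.080578/0.030194 = 2.6687.
Two-sided p-value ≈ 2·Φ(−2.669) = 0.0076.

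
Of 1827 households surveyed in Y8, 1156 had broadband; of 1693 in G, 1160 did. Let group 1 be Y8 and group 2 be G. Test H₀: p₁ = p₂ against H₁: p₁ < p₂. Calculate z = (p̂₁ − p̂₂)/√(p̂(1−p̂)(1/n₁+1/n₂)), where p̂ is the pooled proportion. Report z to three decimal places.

z = -3.277

p̂₁ = 1156/1827 = 0.63273, p̂₂ = 1160/1693 = 0.68517.
Pooled p̂ = (1156+1160)/(1827+1693) = 2316/3520 = 0.65795.
SE = √(0.22505 × 0.00113801) = 0.01600.
z = (0.63273 − 0.68517)/0.01600 = -0.05244/0.01600 = -3.277.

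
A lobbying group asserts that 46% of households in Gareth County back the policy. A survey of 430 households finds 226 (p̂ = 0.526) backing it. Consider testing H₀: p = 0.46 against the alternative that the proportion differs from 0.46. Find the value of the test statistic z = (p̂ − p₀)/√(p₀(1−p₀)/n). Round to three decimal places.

z = 2.729

p̂ = 226/430 ≈ 0.52558.
Standard error under H₀: √(0.46×0.54/430) = 0.02403.
z = (0.52558 − 0.46)/0.02403 = 0.06558/0.02403 = 2.729.
Two-sided p-value ≈ 2·Φ(−2.729) = 0.0064.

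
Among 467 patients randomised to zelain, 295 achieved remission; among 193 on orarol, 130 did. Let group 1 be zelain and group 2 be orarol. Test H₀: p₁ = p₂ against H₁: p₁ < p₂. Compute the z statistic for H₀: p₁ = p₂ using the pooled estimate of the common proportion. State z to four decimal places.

p̂₁ = 295/467 ≈ 0.631692, p̂₂ = 130/193 ≈ 0.673575.
Pooled p̂ = (295+130)/(467+193) = 425/660 = 0.643939.
SE = √(0.229281 × 0.00732267) = 0.040975.
z = (0.631692 − 0.673575)/0.040975 = -0.041883/0.040975 = -1.0222.

z = -1.0222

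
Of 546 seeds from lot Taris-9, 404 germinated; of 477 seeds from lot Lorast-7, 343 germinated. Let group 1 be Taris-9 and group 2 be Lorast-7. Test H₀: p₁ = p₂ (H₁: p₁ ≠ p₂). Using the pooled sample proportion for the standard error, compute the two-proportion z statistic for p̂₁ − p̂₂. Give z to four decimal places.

z = 0.7495

p̂₁ = 404/546 = 0.739927, p̂₂ = 343/477 = 0.719078.
Pooled p̂ = (404+343)/(546+477) = 747/1023 = 0.730205.
SE = √(0.197006 × 0.00392794) = 0.027818.
z = (0.739927 − 0.719078)/0.027818 = 0.020849/0.027818 = 0.7495.
p-value = 2·P(Z > 0.749) ≈ 0.4536.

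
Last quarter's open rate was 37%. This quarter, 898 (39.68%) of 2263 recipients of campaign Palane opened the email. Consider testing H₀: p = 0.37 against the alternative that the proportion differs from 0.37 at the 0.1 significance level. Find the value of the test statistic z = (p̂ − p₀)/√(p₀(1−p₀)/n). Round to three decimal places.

z = 2.642

p̂ = 898/2263 ≈ 0.39682.
Standard error under H₀: √(0.37×0.63/2263) = 0.01015.
z = (0.39682 − 0.37)/0.01015 = 0.02682/0.01015 = 2.642.
p-value = 2·P(Z > 2.642) ≈ 0.0082, so at α = 0.1 we reject H₀.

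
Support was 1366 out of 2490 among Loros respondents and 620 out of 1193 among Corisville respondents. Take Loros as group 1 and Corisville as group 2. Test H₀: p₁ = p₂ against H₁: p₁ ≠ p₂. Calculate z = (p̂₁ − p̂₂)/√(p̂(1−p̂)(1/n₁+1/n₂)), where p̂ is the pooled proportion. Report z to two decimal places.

p̂₁ = 1366/2490 = 0.54859, p̂₂ = 620/1193 = 0.51970.
Pooled p̂ = (1366+620)/(2490+1193) = 1986/3683 = 0.53923.
SE = √(0.248461 × 0.00123983) = 0.01755.
z = (0.54859 − 0.51970)/0.01755 = 0.02889/0.01755 = 1.65.
p-value = 2·P(Z > 1.646) ≈ 0.0997.

z = 1.65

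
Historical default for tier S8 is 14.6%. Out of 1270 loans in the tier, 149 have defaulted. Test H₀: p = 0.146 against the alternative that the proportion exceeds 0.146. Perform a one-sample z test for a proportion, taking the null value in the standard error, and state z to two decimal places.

p̂ = 149/1270 ≈ 0.11732.
SE = √(p₀(1−p₀)/n) = √(0.12468/1270) = 0.00991.
z = (0.11732 − 0.146)/0.00991 = -0.02868/0.00991 = -2.89.

z = -2.89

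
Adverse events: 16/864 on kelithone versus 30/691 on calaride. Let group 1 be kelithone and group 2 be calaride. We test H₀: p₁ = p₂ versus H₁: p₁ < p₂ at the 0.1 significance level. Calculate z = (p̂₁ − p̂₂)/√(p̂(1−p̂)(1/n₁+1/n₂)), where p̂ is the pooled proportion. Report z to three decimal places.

z = -2.879

p̂₁ = 16/864 = 0.01852, p̂₂ = 30/691 = 0.04342.
Pooled p̂ = (16+30)/(864+691) = 46/1555 = 0.02958.
SE = √(0.0287069 × 0.00260459) = 0.00865.
z = (0.01852 − 0.04342)/0.00865 = -0.02490/0.00865 = -2.879.
p-value = P(Z < -2.879) ≈ 0.0020. With α = 0.1, reject H₀.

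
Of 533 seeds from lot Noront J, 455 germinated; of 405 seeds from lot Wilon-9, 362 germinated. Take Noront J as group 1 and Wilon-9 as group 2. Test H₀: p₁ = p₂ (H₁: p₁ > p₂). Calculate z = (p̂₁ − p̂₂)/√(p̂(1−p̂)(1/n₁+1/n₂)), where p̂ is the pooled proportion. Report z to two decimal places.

p̂₁ = 455/533 ≈ 0.85366, p̂₂ = 362/405 ≈ 0.89383.
Pooled p̂ = (455+362)/(533+405) = 817/938 = 0.87100.
SE = √(p̂(1−p̂)(1/n₁+1/n₂)) = √(0.87100·0.12900·0.00434531) = √(0.000488228) = 0.02210.
z = (0.85366 − 0.89383)/0.02210 = -0.04017/0.02210 = -1.82.
p-value = P(Z > -1.818) ≈ 0.9655.

z = -1.82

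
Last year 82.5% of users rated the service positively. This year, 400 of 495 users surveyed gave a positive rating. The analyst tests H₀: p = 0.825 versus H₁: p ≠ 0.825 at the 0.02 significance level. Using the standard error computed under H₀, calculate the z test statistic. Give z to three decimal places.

z = -0.991

p̂ = 400/495 ≈ 0.80808.
SE = √(p₀(1−p₀)/n) = √(0.14438/495) = 0.01708.
z = (0.80808 − 0.825)/0.01708 = -0.01692/0.01708 = -0.991.
p-value = 2·P(Z > 0.991) ≈ 0.3218; since p > α = 0.02, fail to reject H₀.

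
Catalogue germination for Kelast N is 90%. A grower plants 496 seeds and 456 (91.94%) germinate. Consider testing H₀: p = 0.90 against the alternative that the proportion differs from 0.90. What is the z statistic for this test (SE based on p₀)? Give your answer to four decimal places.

z = 1.4368

p̂ = 456/496 ≈ 0.9193548.
Standard error under H₀: √(0.9×0.1/496) = 0.0134704.
z = (0.9193548 − 0.9)/0.0134704 = 0.0193548/0.0134704 = 1.4368.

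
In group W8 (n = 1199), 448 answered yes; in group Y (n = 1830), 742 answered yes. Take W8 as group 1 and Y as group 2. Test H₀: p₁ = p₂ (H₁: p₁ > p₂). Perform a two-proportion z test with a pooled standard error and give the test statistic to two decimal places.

p̂₁ = 448/1199 ≈ 0.37364, p̂₂ = 742/1830 ≈ 0.40546.
Pooled p̂ = (448+742)/(1199+1830) = 1190/3029 = 0.39287.
SE = √(0.238523 × 0.00138048) = 0.01815.
z = (0.37364 − 0.40546)/0.01815 = -0.03182/0.01815 = -1.75.

z = -1.75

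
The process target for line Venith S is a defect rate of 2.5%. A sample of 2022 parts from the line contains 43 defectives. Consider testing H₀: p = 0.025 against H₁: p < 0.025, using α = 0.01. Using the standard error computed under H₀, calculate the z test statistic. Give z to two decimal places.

z = -1.08

p̂ = 43/2022 ≈ 0.021266.
Standard error under H₀: √(0.025×0.975/2022) = 0.003472.
z = (0.021266 − 0.025)/0.003472 = -0.003734/0.003472 = -1.08.
p-value = P(Z < -1.075) ≈ 0.1411. With α = 0.01, fail to reject H₀.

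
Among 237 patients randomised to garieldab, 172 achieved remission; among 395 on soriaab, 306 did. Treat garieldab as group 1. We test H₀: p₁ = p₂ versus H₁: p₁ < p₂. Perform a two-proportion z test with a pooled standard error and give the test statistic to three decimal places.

z = -1.388

p̂₁ = 172/237 = 0.72574, p̂₂ = 306/395 = 0.77468.
Pooled p̂ = (172+306)/(237+395) = 478/632 = 0.75633.
SE = √(p̂(1−p̂)(1/n₁+1/n₂)) = √(0.75633·0.24367·0.00675105) = √(0.00124419) = 0.03527.
z = (0.72574 − 0.77468)/0.03527 = -0.04894/0.03527 = -1.388.
p-value = P(Z < -1.388) ≈ 0.0826.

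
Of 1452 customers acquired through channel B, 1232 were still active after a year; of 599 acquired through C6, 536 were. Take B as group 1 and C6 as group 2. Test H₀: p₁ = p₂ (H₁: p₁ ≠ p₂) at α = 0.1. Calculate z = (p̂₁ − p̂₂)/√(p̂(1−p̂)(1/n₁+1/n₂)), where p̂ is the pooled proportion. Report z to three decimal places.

z = -2.767

p̂₁ = 1232/1452 ≈ 0.84848, p̂₂ = 536/599 ≈ 0.89482.
Pooled p̂ = (1232+536)/(1452+599) = 1768/2051 = 0.86202.
SE = √(0.118943 × 0.00235815) = 0.01675.
z = (0.84848 − 0.89482)/0.01675 = -0.04634/0.01675 = -2.767.
p-value = 2·P(Z > 2.767) ≈ 0.0057; since p < α = 0.1, reject H₀.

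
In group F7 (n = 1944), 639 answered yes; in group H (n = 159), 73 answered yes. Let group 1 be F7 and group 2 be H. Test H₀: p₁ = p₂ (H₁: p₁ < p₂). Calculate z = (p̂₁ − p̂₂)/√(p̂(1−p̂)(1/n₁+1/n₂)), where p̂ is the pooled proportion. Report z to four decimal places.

z = -3.3411

p̂₁ = 639/1944 = 0.328704, p̂₂ = 73/159 = 0.459119.
Pooled p̂ = (639+73)/(1944+159) = 712/2103 = 0.338564.
SE = √(p̂(1−p̂)(1/n₁+1/n₂)) = √(0.338564·0.661436·0.00680371) = √(0.00152361) = 0.039033.
z = (0.328704 − 0.459119)/0.039033 = -0.130415/0.039033 = -3.3411.
p-value = P(Z < -3.341) ≈ 0.0004.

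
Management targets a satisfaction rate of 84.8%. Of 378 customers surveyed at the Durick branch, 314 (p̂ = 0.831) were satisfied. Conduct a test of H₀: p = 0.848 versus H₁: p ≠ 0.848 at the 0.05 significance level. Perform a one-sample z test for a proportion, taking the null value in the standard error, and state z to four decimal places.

p̂ = 314/378 = 0.830688.
SE = √(p₀(1−p₀)/n) = √(0.1289/378) = 0.018466.
z = (0.830688 − 0.848)/0.018466 = -0.017312/0.018466 = -0.9375.
Two-sided p-value ≈ 2·Φ(−0.938) = 0.3485. With α = 0.05, fail to reject H₀.

z = -0.9375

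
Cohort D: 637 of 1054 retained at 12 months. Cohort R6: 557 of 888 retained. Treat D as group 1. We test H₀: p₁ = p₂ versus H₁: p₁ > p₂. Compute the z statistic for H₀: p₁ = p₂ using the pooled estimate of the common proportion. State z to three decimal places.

z = -1.033

p̂₁ = 637/1054 ≈ 0.604364, p̂₂ = 557/888 ≈ 0.627252.
Pooled p̂ = (637+557)/(1054+888) = 1194/1942 = 0.614830.
SE = √(0.236814 × 0.00207489) = 0.022167.
z = (0.604364 − 0.627252)/0.022167 = -0.022888/0.022167 = -1.033.
p-value = P(Z > -1.033) ≈ 0.8491.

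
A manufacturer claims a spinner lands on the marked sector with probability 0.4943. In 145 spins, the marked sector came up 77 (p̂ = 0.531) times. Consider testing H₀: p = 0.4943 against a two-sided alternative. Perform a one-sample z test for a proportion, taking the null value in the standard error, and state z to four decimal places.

z = 0.8847

p̂ = 77/145 = 0.531034.
Under H₀, SE = √(0.4943·0.5057/145) = √(0.00172391) = 0.041520.
z = (0.531034 − 0.4943)/0.041520 = 0.036734/0.041520 = 0.8847.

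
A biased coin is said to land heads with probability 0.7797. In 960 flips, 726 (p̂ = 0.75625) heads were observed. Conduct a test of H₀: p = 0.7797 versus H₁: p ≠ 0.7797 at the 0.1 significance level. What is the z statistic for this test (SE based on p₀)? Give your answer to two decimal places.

z = -1.75

p̂ = 726/960 ≈ 0.7562.
Under H₀, SE = √(0.7797·0.2203/960) = √(0.000178925) = 0.0134.
z = (0.7562 − 0.7797)/0.0134 = -0.0235/0.0134 = -1.75.
Two-sided p-value ≈ 2·Φ(−1.753) = 0.0796. With α = 0.1, reject H₀.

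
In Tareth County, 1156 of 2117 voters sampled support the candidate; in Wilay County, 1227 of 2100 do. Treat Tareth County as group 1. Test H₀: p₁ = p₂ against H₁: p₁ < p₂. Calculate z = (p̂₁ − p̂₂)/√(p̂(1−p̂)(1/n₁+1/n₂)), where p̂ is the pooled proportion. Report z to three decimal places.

z = -2.504

p̂₁ = 1156/2117 = 0.54606, p̂₂ = 1227/2100 = 0.58429.
Pooled p̂ = (1156+1227)/(2117+2100) = 2383/4217 = 0.56509.
SE = √(0.245763 × 0.000948557) = 0.01527.
z = (0.54606 − 0.58429)/0.01527 = -0.03823/0.01527 = -2.504.
p-value = P(Z < -2.504) ≈ 0.0061.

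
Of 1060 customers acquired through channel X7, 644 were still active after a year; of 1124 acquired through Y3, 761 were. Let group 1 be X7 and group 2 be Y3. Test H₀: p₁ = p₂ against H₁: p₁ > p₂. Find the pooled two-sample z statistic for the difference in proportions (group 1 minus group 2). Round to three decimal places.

z = -3.389

p̂₁ = 644/1060 ≈ 0.60755, p̂₂ = 761/1124 ≈ 0.67705.
Pooled p̂ = (644+761)/(1060+1124) = 1405/2184 = 0.64332.
SE = √(p̂(1−p̂)(1/n₁+1/n₂)) = √(0.64332·0.35668·0.00183308) = √(0.000420619) = 0.02051.
z = (0.60755 − 0.67705)/0.02051 = -0.06950/0.02051 = -3.389.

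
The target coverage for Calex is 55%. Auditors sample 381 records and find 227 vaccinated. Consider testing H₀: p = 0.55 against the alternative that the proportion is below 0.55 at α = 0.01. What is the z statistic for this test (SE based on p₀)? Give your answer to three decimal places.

z = 1.797

p̂ = 227/381 = 0.59580.
Standard error under H₀: √(0.55×0.45/381) = 0.02549.
z = (0.59580 − 0.55)/0.02549 = 0.04580/0.02549 = 1.797.
p-value = P(Z < 1.797) ≈ 0.9638. With α = 0.01, fail to reject H₀.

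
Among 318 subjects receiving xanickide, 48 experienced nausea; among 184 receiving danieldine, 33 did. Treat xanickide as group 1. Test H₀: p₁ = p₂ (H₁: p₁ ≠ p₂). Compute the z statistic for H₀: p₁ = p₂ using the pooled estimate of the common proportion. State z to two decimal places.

p̂₁ = 48/318 = 0.1509, p̂₂ = 33/184 = 0.1793.
Pooled p̂ = (48+33)/(318+184) = 81/502 = 0.1614.
SE = √(0.135319 × 0.00857944) = 0.0341.
z = (0.1509 − 0.1793)/0.0341 = -0.0284/0.0341 = -0.83.

z = -0.83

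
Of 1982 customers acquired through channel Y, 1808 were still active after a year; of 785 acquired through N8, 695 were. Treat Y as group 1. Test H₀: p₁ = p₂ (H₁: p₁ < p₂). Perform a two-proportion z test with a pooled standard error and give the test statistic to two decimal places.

z = 2.17

p̂₁ = 1808/1982 ≈ 0.91221, p̂₂ = 695/785 ≈ 0.88535.
Pooled p̂ = (1808+695)/(1982+785) = 2503/2767 = 0.90459.
SE = √(p̂(1−p̂)(1/n₁+1/n₂)) = √(0.90459·0.09541·0.00177843) = √(0.000153491) = 0.01239.
z = (0.91221 − 0.88535)/0.01239 = 0.02686/0.01239 = 2.17.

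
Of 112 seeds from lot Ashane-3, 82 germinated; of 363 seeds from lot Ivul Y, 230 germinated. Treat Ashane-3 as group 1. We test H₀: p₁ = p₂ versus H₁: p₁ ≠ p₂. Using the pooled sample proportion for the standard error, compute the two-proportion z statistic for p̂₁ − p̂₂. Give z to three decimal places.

z = 1.920

p̂₁ = 82/112 ≈ 0.73214, p̂₂ = 230/363 ≈ 0.63361.
Pooled p̂ = (82+230)/(112+363) = 312/475 = 0.65684.
SE = √(p̂(1−p̂)(1/n₁+1/n₂)) = √(0.65684·0.34316·0.0116834) = √(0.00263344) = 0.05132.
z = (0.73214 − 0.63361)/0.05132 = 0.09853/0.05132 = 1.920.
p-value = 2·P(Z > 1.920) ≈ 0.0548.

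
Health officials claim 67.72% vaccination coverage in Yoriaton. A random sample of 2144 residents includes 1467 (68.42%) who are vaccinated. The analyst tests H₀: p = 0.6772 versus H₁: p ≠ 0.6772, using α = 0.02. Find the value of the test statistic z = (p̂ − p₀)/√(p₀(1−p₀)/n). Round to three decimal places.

p̂ = 1467/2144 ≈ 0.68424.
Standard error under H₀: √(0.6772×0.3228/2144) = 0.01010.
z = (0.68424 − 0.6772)/0.01010 = 0.00704/0.01010 = 0.697.
p-value = 2·P(Z > 0.697) ≈ 0.4860. With α = 0.02, fail to reject H₀.

z = 0.697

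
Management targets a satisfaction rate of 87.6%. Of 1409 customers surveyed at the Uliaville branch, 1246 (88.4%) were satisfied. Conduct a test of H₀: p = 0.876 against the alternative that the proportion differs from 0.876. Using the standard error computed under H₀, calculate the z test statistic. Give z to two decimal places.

p̂ = 1246/1409 = 0.88432.
Standard error under H₀: √(0.876×0.124/1409) = 0.00878.
z = (0.88432 − 0.876)/0.00878 = 0.00832/0.00878 = 0.95.

z = 0.95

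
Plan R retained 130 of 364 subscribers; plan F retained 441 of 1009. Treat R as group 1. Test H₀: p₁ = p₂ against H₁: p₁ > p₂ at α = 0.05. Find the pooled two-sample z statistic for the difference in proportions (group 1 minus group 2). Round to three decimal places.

z = -2.652

p̂₁ = 130/364 ≈ 0.35714, p̂₂ = 441/1009 ≈ 0.43707.
Pooled p̂ = (130+441)/(364+1009) = 571/1373 = 0.41588.
SE = √(p̂(1−p̂)(1/n₁+1/n₂)) = √(0.41588·0.58412·0.00373833) = √(0.000908129) = 0.03014.
z = (0.35714 − 0.43707)/0.03014 = -0.07993/0.03014 = -2.652.
p-value = P(Z > -2.652) ≈ 0.9960; since p > α = 0.05, fail to reject H₀.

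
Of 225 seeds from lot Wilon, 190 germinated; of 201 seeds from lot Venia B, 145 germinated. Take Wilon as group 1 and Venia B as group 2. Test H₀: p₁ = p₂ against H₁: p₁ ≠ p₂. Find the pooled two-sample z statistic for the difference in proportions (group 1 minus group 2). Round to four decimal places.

p̂₁ = 190/225 ≈ 0.844444, p̂₂ = 145/201 ≈ 0.721393.
Pooled p̂ = (190+145)/(225+201) = 335/426 = 0.786385.
SE = √(p̂(1−p̂)(1/n₁+1/n₂)) = √(0.786385·0.213615·0.00941957) = √(0.00158233) = 0.039779.
z = (0.844444 − 0.721393)/0.039779 = 0.123051/0.039779 = 3.0934.
p-value = 2·P(Z > 3.093) ≈ 0.0020.

z = 3.0934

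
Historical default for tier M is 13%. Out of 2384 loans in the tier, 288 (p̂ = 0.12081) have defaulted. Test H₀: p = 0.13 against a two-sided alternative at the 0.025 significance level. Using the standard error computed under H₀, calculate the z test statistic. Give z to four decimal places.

p̂ = 288/2384 = 0.120805.
SE = √(p₀(1−p₀)/n) = √(0.1131/2384) = 0.006888.
z = (0.120805 − 0.13)/0.006888 = -0.009195/0.006888 = -1.3349.
p-value = 2·P(Z > 1.335) ≈ 0.1819. With α = 0.025, fail to reject H₀.

z = -1.3349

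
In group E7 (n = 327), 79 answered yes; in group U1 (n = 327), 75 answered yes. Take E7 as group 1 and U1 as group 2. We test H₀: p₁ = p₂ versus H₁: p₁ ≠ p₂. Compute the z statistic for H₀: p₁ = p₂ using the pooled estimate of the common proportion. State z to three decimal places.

p̂₁ = 79/327 = 0.24159, p̂₂ = 75/327 = 0.22936.
Pooled p̂ = (79+75)/(327+327) = 154/654 = 0.23547.
SE = √(0.180026 × 0.00611621) = 0.03318.
z = (0.24159 − 0.22936)/0.03318 = 0.01223/0.03318 = 0.369.

z = 0.369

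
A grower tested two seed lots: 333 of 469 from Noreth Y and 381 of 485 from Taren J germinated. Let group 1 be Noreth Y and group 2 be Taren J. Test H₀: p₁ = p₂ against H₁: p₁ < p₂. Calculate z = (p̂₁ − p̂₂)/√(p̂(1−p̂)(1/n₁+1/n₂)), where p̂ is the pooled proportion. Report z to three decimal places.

z = -2.688

p̂₁ = 333/469 ≈ 0.710021, p̂₂ = 381/485 ≈ 0.785567.
Pooled p̂ = (333+381)/(469+485) = 714/954 = 0.748428.
SE = √(p̂(1−p̂)(1/n₁+1/n₂)) = √(0.748428·0.251572·0.00419405) = √(0.000789672) = 0.028101.
z = (0.710021 − 0.785567)/0.028101 = -0.075546/0.028101 = -2.688.
p-value = P(Z < -2.688) ≈ 0.0036.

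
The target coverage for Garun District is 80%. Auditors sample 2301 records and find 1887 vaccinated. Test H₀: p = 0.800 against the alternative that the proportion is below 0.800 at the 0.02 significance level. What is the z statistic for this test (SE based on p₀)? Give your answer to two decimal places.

z = 2.41

p̂ = 1887/2301 ≈ 0.82008.
SE = √(p₀(1−p₀)/n) = √(0.16/2301) = 0.00834.
z = (0.82008 − 0.8)/0.00834 = 0.02008/0.00834 = 2.41.
p-value = P(Z < 2.408) ≈ 0.9920. With α = 0.02, fail to reject H₀.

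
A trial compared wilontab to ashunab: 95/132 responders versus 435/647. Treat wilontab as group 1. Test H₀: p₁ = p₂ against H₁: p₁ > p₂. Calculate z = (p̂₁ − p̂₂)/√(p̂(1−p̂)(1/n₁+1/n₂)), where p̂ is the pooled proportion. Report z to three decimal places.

p̂₁ = 95/132 ≈ 0.719697, p̂₂ = 435/647 ≈ 0.672334.
Pooled p̂ = (95+435)/(132+647) = 530/779 = 0.680359.
SE = √(0.21747 × 0.00912135) = 0.044538.
z = (0.719697 − 0.672334)/0.044538 = 0.047363/0.044538 = 1.063.

z = 1.063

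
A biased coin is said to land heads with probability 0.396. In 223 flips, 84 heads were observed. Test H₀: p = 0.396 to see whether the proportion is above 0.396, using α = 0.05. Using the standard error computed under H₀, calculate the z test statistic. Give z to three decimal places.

p̂ = 84/223 ≈ 0.37668.
Standard error under H₀: √(0.396×0.604/223) = 0.03275.
z = (0.37668 − 0.396)/0.03275 = -0.01932/0.03275 = -0.590.
p-value = P(Z > -0.590) ≈ 0.7224, so at α = 0.05 we fail to reject H₀.

z = -0.590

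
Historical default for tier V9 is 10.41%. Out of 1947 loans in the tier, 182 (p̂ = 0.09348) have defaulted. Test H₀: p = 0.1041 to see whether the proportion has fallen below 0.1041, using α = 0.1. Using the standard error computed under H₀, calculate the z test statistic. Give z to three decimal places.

z = -1.535

p̂ = 182/1947 ≈ 0.09348.
SE = √(p₀(1−p₀)/n) = √(0.093263/1947) = 0.00692.
z = (0.09348 − 0.1041)/0.00692 = -0.01062/0.00692 = -1.535.
p-value = P(Z < -1.535) ≈ 0.0624, so at α = 0.1 we reject H₀.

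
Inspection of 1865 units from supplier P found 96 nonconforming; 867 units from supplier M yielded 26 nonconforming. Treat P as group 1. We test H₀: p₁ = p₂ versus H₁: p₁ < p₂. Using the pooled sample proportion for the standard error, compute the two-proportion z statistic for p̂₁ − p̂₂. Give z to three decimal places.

z = 2.531

p̂₁ = 96/1865 ≈ 0.051475, p̂₂ = 26/867 ≈ 0.029988.
Pooled p̂ = (96+26)/(1865+867) = 122/2732 = 0.044656.
SE = √(p̂(1−p̂)(1/n₁+1/n₂)) = √(0.044656·0.955344·0.0016896) = √(7.20812e-05) = 0.008490.
z = (0.051475 − 0.029988)/0.008490 = 0.021487/0.008490 = 2.531.
p-value = P(Z < 2.531) ≈ 0.9943.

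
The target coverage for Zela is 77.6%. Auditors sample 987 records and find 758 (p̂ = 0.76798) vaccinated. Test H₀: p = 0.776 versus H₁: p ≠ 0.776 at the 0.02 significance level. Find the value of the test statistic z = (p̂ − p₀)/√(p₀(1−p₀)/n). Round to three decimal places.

z = -0.604

p̂ = 758/987 ≈ 0.76798.
SE = √(p₀(1−p₀)/n) = √(0.17382/987) = 0.01327.
z = (0.76798 − 0.776)/0.01327 = -0.00802/0.01327 = -0.604.
Two-sided p-value ≈ 2·Φ(−0.604) = 0.5458; since p > α = 0.02, fail to reject H₀.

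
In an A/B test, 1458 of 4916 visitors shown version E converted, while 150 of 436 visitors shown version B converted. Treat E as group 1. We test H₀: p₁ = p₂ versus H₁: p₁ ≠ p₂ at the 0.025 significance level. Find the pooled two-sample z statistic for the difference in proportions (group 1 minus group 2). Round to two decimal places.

p̂₁ = 1458/4916 = 0.2966, p̂₂ = 150/436 = 0.3440.
Pooled p̂ = (1458+150)/(4916+436) = 1608/5352 = 0.3004.
SE = √(p̂(1−p̂)(1/n₁+1/n₂)) = √(0.3004·0.6996·0.002497) = √(0.000524816) = 0.0229.
z = (0.2966 − 0.3440)/0.0229 = -0.0474/0.0229 = -2.07.
p-value = 2·P(Z > 2.071) ≈ 0.0383. With α = 0.025, fail to reject H₀.

z = -2.07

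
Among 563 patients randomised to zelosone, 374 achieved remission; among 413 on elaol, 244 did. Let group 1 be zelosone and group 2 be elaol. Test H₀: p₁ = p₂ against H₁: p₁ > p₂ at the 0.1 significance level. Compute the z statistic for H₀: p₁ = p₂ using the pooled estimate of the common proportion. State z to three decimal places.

p̂₁ = 374/563 = 0.66430, p̂₂ = 244/413 = 0.59080.
Pooled p̂ = (374+244)/(563+413) = 618/976 = 0.63320.
SE = √(p̂(1−p̂)(1/n₁+1/n₂)) = √(0.63320·0.36680·0.00419751) = √(0.000974907) = 0.03122.
z = (0.66430 − 0.59080)/0.03122 = 0.07350/0.03122 = 2.354.
p-value = P(Z > 2.354) ≈ 0.0093; since p < α = 0.1, reject H₀.

z = 2.354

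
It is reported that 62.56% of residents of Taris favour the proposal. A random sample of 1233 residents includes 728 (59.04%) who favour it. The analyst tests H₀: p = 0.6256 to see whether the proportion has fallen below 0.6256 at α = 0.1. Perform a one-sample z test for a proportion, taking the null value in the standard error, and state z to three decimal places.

z = -2.552

p̂ = 728/1233 = 0.59043.
Under H₀, SE = √(0.6256·0.3744/1233) = √(0.000189963) = 0.01378.
z = (0.59043 − 0.6256)/0.01378 = -0.03517/0.01378 = -2.552.
p-value = P(Z < -2.552) ≈ 0.0054. With α = 0.1, reject H₀.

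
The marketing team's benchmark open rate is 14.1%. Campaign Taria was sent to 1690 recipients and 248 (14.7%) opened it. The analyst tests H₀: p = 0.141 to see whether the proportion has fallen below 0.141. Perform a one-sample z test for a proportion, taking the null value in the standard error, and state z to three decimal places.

p̂ = 248/1690 ≈ 0.14675.
SE = √(p₀(1−p₀)/n) = √(0.12112/1690) = 0.00847.
z = (0.14675 − 0.141)/0.00847 = 0.00575/0.00847 = 0.679.
p-value = P(Z < 0.679) ≈ 0.7513.

z = 0.679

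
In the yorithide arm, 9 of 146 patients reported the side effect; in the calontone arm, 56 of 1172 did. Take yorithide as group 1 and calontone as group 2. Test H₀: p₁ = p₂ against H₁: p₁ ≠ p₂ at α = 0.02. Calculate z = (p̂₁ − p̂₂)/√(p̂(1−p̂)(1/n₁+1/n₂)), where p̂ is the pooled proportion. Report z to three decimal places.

z = 0.729

p̂₁ = 9/146 ≈ 0.06164, p̂₂ = 56/1172 ≈ 0.04778.
Pooled p̂ = (9+56)/(146+1172) = 65/1318 = 0.04932.
SE = √(0.046885 × 0.00770256) = 0.01900.
z = (0.06164 − 0.04778)/0.01900 = 0.01386/0.01900 = 0.729.
p-value = 2·P(Z > 0.729) ≈ 0.4657. With α = 0.02, fail to reject H₀.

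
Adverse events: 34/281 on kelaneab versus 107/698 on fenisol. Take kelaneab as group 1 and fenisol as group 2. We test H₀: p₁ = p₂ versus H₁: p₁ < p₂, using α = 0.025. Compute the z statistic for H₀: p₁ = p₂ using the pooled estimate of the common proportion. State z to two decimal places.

z = -1.30

p̂₁ = 34/281 ≈ 0.1210, p̂₂ = 107/698 ≈ 0.1533.
Pooled p̂ = (34+107)/(281+698) = 141/979 = 0.1440.
SE = √(p̂(1−p̂)(1/n₁+1/n₂)) = √(0.1440·0.8560·0.00499138) = √(0.000615345) = 0.0248.
z = (0.1210 − 0.1533)/0.0248 = -0.0323/0.0248 = -1.30.
p-value = P(Z < -1.302) ≈ 0.0965, so at α = 0.025 we fail to reject H₀.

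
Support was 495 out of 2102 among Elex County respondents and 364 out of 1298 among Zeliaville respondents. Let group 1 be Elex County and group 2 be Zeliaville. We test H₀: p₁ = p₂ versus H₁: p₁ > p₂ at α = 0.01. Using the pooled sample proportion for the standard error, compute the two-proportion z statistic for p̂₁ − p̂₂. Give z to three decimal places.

z = -2.930

p̂₁ = 495/2102 ≈ 0.23549, p̂₂ = 364/1298 ≈ 0.28043.
Pooled p̂ = (495+364)/(2102+1298) = 859/3400 = 0.25265.
SE = √(0.188817 × 0.00124615) = 0.01534.
z = (0.23549 − 0.28043)/0.01534 = -0.04494/0.01534 = -2.930.
p-value = P(Z > -2.930) ≈ 0.9983, so at α = 0.01 we fail to reject H₀.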